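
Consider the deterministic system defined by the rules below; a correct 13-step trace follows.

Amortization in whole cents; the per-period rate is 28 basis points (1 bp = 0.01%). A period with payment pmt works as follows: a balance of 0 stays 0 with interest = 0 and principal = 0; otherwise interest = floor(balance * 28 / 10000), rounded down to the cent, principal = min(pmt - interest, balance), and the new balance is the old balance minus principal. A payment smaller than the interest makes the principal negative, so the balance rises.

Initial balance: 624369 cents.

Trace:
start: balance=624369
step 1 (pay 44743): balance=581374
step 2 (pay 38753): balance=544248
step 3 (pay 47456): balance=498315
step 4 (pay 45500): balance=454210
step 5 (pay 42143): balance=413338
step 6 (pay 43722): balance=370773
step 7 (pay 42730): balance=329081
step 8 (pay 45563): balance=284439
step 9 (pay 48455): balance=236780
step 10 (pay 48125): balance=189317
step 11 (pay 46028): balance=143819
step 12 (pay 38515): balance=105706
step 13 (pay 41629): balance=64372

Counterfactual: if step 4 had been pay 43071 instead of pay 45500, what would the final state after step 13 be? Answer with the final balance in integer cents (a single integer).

(re-executing from step 4 with the substitution; state before step 4: balance=498315)
step 4 (pay 43071): balance=456639
step 5 (pay 42143): balance=415774
step 6 (pay 43722): balance=373216
step 7 (pay 42730): balance=331531
step 8 (pay 45563): balance=286896
step 9 (pay 48455): balance=239244
step 10 (pay 48125): balance=191788
step 11 (pay 46028): balance=146297
step 12 (pay 38515): balance=108191
step 13 (pay 41629): balance=66864

66864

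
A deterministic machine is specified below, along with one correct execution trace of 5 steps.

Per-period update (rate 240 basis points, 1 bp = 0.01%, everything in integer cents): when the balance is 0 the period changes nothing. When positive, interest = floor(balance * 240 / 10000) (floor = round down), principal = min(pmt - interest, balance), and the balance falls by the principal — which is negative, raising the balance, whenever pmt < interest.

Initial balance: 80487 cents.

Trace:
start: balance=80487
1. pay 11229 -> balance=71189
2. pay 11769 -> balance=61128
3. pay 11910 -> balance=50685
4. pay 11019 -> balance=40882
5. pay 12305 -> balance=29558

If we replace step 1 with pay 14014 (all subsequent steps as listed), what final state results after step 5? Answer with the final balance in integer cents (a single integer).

26495

(re-executing from step 1 with the substitution; state before step 1: balance=80487)
1. pay 14014 -> balance=68404
2. pay 11769 -> balance=58276
3. pay 11910 -> balance=47764
4. pay 11019 -> balance=37891
5. pay 12305 -> balance=26495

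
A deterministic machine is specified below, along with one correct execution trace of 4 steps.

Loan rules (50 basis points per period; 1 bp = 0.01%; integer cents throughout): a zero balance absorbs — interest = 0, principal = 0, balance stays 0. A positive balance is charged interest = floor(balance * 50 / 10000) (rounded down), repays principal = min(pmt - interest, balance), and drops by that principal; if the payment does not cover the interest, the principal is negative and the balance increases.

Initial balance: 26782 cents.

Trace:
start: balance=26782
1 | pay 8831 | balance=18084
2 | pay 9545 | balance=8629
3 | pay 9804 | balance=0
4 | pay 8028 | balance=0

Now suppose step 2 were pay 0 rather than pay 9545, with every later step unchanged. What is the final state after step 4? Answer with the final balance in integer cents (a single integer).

(re-executing from step 2 with the substitution; state before step 2: balance=18084)
2 | pay 0 | balance=18174
3 | pay 9804 | balance=8460
4 | pay 8028 | balance=474

474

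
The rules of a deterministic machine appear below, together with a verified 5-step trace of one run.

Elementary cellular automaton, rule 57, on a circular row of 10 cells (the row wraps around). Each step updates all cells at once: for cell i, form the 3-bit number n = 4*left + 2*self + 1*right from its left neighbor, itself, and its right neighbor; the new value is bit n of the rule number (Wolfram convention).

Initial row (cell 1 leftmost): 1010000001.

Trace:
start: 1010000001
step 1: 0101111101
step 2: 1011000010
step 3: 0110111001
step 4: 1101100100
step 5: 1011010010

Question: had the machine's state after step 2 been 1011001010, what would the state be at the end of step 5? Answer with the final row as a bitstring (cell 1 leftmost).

state after step 2 := 1011001010
step 3: 0110100101
step 4: 1101010010
step 5: 1010101001

1010101001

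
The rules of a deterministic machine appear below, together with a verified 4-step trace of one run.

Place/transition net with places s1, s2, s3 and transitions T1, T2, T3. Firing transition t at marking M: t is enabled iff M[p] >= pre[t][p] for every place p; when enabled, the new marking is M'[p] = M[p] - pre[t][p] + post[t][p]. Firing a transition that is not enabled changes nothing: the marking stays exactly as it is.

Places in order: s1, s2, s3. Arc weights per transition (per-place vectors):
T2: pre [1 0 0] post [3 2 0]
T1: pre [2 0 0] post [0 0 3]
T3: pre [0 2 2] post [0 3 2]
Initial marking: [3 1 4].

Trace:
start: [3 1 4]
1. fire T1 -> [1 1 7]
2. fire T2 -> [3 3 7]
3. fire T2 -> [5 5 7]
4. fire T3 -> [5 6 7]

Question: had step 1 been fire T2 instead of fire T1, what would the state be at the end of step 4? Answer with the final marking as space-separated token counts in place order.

9 8 4

(re-executing from step 1 with the substitution; state before step 1: [3 1 4])
1. fire T2 -> [5 3 4]
2. fire T2 -> [7 5 4]
3. fire T2 -> [9 7 4]
4. fire T3 -> [9 8 4]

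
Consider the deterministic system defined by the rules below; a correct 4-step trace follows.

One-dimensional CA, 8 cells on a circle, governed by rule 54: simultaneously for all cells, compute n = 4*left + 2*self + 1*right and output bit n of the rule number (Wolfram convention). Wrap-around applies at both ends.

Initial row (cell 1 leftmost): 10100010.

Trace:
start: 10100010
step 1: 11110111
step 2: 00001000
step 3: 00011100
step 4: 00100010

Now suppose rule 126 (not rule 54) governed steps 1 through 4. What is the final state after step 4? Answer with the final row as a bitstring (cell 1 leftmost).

(re-executing steps 1..4 under rule 126; state before step 1: 10100010)
step 1: 11110111
step 2: 00011100
step 3: 00110110
step 4: 01111111

01111111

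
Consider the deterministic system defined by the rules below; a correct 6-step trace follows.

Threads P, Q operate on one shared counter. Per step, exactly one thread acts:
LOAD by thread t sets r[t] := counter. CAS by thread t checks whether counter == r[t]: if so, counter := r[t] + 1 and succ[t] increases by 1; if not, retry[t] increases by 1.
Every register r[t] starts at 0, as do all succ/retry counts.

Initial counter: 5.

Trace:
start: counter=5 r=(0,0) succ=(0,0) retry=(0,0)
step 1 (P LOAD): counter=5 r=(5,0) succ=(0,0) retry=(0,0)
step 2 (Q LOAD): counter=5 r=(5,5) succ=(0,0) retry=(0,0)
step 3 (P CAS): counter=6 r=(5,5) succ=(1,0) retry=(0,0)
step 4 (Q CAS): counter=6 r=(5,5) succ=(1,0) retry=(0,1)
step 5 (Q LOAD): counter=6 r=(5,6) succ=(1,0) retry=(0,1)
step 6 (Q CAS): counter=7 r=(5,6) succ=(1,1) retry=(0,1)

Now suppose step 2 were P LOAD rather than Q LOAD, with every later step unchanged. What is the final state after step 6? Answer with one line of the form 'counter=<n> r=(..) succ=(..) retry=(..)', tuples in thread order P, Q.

(re-executing from step 2 with the substitution; state before step 2: counter=5 r=(5,0) succ=(0,0) retry=(0,0))
step 2 (P LOAD): counter=5 r=(5,0) succ=(0,0) retry=(0,0)
step 3 (P CAS): counter=6 r=(5,0) succ=(1,0) retry=(0,0)
step 4 (Q CAS): counter=6 r=(5,0) succ=(1,0) retry=(0,1)
step 5 (Q LOAD): counter=6 r=(5,6) succ=(1,0) retry=(0,1)
step 6 (Q CAS): counter=7 r=(5,6) succ=(1,1) retry=(0,1)

counter=7 r=(5,6) succ=(1,1) retry=(0,1)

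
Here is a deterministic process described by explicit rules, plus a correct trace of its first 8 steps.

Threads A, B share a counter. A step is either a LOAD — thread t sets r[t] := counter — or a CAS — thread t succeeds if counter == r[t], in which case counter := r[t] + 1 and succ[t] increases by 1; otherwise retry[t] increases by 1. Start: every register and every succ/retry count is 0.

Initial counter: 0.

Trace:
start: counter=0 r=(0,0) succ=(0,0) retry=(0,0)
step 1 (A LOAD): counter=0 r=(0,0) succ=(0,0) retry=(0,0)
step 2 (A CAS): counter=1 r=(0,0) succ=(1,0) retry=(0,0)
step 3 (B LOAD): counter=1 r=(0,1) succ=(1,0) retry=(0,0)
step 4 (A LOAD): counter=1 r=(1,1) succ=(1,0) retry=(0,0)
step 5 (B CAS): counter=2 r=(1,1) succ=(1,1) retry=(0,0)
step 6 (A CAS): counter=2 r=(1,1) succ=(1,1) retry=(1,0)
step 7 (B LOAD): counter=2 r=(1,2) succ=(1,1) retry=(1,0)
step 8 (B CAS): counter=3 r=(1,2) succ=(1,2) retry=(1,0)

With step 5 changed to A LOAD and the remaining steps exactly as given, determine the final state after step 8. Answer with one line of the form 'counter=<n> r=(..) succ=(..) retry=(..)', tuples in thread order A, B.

(re-executing from step 5 with the substitution; state before step 5: counter=1 r=(1,1) succ=(1,0) retry=(0,0))
step 5 (A LOAD): counter=1 r=(1,1) succ=(1,0) retry=(0,0)
step 6 (A CAS): counter=2 r=(1,1) succ=(2,0) retry=(0,0)
step 7 (B LOAD): counter=2 r=(1,2) succ=(2,0) retry=(0,0)
step 8 (B CAS): counter=3 r=(1,2) succ=(2,1) retry=(0,0)

counter=3 r=(1,2) succ=(2,1) retry=(0,0)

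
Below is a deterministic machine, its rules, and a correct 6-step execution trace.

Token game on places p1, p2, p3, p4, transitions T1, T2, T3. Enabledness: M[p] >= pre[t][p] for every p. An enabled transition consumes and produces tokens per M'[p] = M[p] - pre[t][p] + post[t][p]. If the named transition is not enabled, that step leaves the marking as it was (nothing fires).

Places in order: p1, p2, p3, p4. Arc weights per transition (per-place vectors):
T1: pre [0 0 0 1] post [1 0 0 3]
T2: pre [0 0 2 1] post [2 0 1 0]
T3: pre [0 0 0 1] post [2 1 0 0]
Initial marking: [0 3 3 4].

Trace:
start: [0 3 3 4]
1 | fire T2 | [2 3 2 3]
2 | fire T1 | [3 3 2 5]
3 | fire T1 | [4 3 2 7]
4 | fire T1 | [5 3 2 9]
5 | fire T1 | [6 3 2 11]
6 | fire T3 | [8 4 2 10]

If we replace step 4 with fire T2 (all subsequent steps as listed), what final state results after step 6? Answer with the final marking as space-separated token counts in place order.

(re-executing from step 4 with the substitution; state before step 4: [4 3 2 7])
4 | fire T2 | [6 3 1 6]
5 | fire T1 | [7 3 1 8]
6 | fire T3 | [9 4 1 7]

9 4 1 7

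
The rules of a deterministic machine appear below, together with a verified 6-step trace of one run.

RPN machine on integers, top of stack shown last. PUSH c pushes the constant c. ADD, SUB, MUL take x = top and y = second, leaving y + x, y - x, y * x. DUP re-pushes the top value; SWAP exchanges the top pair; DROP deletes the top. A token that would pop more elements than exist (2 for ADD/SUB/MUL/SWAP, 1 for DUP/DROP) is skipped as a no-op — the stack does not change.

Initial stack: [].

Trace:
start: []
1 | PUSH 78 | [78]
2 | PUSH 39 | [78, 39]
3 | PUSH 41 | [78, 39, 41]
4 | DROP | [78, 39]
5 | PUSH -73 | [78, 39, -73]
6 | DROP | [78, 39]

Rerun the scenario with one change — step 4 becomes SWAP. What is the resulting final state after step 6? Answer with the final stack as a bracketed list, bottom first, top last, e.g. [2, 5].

[78, 41, 39]

(re-executing from step 4 with the substitution; state before step 4: [78, 39, 41])
4 | SWAP | [78, 41, 39]
5 | PUSH -73 | [78, 41, 39, -73]
6 | DROP | [78, 41, 39]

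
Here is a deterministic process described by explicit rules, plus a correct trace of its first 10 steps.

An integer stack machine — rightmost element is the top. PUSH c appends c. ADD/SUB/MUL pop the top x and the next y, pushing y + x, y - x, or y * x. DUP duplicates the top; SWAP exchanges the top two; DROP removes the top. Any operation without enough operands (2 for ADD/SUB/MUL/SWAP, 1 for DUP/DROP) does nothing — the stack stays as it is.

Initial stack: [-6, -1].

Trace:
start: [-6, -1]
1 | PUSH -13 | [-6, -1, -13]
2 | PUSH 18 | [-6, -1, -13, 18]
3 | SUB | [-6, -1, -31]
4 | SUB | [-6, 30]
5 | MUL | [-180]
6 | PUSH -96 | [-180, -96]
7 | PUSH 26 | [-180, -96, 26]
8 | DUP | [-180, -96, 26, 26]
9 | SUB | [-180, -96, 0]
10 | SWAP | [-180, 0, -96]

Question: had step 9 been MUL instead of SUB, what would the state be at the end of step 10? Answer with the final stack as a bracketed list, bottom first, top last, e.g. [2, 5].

(re-executing from step 9 with the substitution; state before step 9: [-180, -96, 26, 26])
9 | MUL | [-180, -96, 676]
10 | SWAP | [-180, 676, -96]

[-180, 676, -96]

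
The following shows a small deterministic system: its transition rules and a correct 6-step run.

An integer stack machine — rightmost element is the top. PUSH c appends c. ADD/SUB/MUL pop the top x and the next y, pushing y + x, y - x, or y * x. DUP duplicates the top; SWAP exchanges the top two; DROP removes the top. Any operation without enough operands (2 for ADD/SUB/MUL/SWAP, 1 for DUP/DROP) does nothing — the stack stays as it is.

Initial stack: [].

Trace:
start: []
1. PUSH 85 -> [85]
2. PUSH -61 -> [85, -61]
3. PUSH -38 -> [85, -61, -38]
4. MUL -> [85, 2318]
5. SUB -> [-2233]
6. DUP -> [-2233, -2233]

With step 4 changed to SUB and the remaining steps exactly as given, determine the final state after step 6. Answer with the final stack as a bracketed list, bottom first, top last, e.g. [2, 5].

[108, 108]

(re-executing from step 4 with the substitution; state before step 4: [85, -61, -38])
4. SUB -> [85, -23]
5. SUB -> [108]
6. DUP -> [108, 108]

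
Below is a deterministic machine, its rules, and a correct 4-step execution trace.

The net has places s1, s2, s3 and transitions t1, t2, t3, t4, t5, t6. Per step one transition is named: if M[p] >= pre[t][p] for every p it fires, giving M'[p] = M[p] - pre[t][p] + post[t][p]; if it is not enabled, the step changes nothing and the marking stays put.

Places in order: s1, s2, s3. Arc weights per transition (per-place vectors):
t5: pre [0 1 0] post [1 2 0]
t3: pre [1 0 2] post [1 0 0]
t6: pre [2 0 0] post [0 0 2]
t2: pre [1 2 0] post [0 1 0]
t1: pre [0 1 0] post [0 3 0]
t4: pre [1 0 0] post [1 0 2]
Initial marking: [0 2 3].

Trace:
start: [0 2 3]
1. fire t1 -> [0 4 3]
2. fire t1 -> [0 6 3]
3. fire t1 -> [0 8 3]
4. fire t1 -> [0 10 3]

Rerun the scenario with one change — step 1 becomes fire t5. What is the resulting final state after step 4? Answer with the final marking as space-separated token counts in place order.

1 9 3

(re-executing from step 1 with the substitution; state before step 1: [0 2 3])
1. fire t5 -> [1 3 3]
2. fire t1 -> [1 5 3]
3. fire t1 -> [1 7 3]
4. fire t1 -> [1 9 3]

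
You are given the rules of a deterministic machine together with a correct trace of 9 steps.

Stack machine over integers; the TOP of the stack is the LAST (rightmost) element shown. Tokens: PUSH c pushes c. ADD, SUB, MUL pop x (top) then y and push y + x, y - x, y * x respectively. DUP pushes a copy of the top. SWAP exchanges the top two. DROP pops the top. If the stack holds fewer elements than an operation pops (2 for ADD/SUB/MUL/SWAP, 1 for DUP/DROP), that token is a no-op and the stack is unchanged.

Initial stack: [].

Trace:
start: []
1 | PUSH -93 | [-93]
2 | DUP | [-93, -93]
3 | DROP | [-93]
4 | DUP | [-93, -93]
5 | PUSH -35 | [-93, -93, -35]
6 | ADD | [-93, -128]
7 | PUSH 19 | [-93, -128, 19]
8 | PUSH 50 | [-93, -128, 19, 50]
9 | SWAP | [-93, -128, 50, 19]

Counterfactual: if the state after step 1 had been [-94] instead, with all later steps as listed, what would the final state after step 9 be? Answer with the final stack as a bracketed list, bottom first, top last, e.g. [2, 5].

state after step 1 := [-94]
2 | DUP | [-94, -94]
3 | DROP | [-94]
4 | DUP | [-94, -94]
5 | PUSH -35 | [-94, -94, -35]
6 | ADD | [-94, -129]
7 | PUSH 19 | [-94, -129, 19]
8 | PUSH 50 | [-94, -129, 19, 50]
9 | SWAP | [-94, -129, 50, 19]

[-94, -129, 50, 19]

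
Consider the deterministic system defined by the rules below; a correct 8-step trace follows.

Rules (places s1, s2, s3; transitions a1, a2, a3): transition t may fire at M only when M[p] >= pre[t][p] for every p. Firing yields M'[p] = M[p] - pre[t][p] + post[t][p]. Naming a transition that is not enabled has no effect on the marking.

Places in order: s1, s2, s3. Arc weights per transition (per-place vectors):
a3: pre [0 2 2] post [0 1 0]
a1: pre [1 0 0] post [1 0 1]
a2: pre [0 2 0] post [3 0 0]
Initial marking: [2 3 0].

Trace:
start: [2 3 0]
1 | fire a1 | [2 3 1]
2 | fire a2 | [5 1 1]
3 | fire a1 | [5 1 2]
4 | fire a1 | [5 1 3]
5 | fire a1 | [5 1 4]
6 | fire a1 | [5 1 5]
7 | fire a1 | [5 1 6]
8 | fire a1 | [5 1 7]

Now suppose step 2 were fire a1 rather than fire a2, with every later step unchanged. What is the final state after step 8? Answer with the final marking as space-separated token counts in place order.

(re-executing from step 2 with the substitution; state before step 2: [2 3 1])
2 | fire a1 | [2 3 2]
3 | fire a1 | [2 3 3]
4 | fire a1 | [2 3 4]
5 | fire a1 | [2 3 5]
6 | fire a1 | [2 3 6]
7 | fire a1 | [2 3 7]
8 | fire a1 | [2 3 8]

2 3 8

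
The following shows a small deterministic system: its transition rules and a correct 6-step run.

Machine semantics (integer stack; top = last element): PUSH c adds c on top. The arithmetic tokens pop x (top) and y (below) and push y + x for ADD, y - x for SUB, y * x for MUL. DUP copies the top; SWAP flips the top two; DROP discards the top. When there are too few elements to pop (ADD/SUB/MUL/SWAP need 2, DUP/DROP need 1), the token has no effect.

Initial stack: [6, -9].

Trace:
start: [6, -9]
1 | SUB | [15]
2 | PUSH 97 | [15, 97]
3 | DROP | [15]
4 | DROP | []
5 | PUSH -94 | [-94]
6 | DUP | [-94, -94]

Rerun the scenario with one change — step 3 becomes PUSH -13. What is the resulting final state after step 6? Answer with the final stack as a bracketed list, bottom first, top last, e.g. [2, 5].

(re-executing from step 3 with the substitution; state before step 3: [15, 97])
3 | PUSH -13 | [15, 97, -13]
4 | DROP | [15, 97]
5 | PUSH -94 | [15, 97, -94]
6 | DUP | [15, 97, -94, -94]

[15, 97, -94, -94]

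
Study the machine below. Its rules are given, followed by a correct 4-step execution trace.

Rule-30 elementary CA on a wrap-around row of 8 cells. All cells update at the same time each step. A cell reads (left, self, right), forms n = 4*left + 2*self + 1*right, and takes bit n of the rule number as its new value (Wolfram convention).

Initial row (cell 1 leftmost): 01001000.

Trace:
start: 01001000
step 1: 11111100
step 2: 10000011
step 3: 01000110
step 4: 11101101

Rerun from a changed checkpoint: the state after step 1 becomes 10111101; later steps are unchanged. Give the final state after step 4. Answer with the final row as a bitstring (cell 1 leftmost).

state after step 1 := 10111101
step 2: 00100001
step 3: 11110011
step 4: 00001110

00001110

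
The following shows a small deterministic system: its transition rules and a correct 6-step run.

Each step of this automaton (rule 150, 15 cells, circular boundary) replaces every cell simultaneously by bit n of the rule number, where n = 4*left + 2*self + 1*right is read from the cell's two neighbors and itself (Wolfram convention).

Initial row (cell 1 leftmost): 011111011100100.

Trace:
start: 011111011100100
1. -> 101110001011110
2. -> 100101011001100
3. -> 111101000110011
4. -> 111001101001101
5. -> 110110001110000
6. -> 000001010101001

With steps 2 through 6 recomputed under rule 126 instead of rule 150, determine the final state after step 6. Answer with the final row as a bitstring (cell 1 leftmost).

000111111110000

(re-executing steps 2..6 under rule 126; state before step 2: 101110001011110)
2. -> 111011011110011
3. -> 001111110011110
4. -> 011000011110011
5. -> 111100110011111
6. -> 000111111110000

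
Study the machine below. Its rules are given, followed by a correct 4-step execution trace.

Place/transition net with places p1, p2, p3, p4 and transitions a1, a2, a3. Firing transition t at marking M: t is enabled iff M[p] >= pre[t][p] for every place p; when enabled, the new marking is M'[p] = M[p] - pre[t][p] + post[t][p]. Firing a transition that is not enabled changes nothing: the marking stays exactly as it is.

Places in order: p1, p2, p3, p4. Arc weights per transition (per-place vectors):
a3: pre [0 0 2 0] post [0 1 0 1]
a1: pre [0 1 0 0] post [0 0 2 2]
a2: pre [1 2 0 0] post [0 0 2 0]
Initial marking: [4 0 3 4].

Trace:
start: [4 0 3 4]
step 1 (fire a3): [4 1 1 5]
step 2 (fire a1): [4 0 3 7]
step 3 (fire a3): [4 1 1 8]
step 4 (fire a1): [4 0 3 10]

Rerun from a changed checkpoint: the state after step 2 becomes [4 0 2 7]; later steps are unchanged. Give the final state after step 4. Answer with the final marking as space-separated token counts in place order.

4 0 2 10

state after step 2 := [4 0 2 7]
step 3 (fire a3): [4 1 0 8]
step 4 (fire a1): [4 0 2 10]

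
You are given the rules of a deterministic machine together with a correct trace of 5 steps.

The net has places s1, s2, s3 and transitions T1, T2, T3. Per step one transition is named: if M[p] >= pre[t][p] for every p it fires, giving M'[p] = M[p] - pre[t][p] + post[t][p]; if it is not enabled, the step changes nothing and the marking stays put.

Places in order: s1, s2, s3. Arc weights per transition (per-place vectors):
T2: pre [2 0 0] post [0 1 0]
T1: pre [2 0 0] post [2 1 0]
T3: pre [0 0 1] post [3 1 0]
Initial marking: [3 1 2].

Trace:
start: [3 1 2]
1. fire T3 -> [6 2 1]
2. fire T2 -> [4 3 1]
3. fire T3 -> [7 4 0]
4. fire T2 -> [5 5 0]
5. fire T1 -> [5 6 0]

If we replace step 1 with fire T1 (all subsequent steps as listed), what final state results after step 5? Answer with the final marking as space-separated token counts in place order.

2 6 1

(re-executing from step 1 with the substitution; state before step 1: [3 1 2])
1. fire T1 -> [3 2 2]
2. fire T2 -> [1 3 2]
3. fire T3 -> [4 4 1]
4. fire T2 -> [2 5 1]
5. fire T1 -> [2 6 1]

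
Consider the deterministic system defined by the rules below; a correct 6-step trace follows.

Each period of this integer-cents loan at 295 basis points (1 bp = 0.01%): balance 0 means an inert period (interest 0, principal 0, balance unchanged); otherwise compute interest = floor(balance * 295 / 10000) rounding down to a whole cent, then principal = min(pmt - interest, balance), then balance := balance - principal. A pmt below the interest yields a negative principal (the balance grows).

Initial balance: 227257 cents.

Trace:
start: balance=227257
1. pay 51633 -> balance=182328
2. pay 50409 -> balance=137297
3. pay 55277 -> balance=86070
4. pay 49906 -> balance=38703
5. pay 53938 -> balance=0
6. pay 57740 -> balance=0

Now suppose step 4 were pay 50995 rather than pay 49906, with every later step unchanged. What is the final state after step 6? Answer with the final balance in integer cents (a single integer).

0

(re-executing from step 4 with the substitution; state before step 4: balance=86070)
4. pay 50995 -> balance=37614
5. pay 53938 -> balance=0
6. pay 57740 -> balance=0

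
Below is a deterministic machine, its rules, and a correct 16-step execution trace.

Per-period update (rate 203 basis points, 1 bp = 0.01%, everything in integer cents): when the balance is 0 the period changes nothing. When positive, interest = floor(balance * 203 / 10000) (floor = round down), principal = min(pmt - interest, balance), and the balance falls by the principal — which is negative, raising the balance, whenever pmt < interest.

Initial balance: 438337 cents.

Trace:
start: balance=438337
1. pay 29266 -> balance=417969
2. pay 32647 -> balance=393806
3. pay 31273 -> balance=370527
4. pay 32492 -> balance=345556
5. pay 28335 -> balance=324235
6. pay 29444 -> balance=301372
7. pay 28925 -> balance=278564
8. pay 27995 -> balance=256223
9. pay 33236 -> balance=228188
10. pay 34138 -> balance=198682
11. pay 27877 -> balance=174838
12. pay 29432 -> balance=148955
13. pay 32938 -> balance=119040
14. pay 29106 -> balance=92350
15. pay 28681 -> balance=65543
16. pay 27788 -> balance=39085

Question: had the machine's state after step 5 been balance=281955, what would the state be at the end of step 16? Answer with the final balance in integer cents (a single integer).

state after step 5 := balance=281955
6. pay 29444 -> balance=258234
7. pay 28925 -> balance=234551
8. pay 27995 -> balance=211317
9. pay 33236 -> balance=182370
10. pay 34138 -> balance=151934
11. pay 27877 -> balance=127141
12. pay 29432 -> balance=100289
13. pay 32938 -> balance=69386
14. pay 29106 -> balance=41688
15. pay 28681 -> balance=13853
16. pay 27788 -> balance=0

0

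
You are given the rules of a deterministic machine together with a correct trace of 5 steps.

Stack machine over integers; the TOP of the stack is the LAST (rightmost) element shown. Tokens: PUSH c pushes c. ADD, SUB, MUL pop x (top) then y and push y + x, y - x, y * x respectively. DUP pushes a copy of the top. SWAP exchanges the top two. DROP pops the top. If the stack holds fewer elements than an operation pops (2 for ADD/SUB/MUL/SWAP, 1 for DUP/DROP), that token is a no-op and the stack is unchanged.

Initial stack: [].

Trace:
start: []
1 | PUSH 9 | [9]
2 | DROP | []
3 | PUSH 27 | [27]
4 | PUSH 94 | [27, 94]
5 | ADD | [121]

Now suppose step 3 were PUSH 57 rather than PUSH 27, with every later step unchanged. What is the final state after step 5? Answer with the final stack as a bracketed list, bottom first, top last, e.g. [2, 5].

(re-executing from step 3 with the substitution; state before step 3: [])
3 | PUSH 57 | [57]
4 | PUSH 94 | [57, 94]
5 | ADD | [151]

[151]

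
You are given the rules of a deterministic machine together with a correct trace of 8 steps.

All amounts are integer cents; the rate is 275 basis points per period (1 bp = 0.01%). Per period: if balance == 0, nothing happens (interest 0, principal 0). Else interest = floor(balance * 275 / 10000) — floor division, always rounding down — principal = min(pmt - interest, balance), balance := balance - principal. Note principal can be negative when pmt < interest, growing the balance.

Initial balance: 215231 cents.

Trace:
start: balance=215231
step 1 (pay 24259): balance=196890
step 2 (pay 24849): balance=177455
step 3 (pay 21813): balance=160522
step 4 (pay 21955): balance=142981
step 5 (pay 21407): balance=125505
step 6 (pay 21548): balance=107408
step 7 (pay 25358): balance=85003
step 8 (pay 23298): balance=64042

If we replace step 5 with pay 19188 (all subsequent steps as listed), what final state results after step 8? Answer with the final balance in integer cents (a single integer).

66450

(re-executing from step 5 with the substitution; state before step 5: balance=142981)
step 5 (pay 19188): balance=127724
step 6 (pay 21548): balance=109688
step 7 (pay 25358): balance=87346
step 8 (pay 23298): balance=66450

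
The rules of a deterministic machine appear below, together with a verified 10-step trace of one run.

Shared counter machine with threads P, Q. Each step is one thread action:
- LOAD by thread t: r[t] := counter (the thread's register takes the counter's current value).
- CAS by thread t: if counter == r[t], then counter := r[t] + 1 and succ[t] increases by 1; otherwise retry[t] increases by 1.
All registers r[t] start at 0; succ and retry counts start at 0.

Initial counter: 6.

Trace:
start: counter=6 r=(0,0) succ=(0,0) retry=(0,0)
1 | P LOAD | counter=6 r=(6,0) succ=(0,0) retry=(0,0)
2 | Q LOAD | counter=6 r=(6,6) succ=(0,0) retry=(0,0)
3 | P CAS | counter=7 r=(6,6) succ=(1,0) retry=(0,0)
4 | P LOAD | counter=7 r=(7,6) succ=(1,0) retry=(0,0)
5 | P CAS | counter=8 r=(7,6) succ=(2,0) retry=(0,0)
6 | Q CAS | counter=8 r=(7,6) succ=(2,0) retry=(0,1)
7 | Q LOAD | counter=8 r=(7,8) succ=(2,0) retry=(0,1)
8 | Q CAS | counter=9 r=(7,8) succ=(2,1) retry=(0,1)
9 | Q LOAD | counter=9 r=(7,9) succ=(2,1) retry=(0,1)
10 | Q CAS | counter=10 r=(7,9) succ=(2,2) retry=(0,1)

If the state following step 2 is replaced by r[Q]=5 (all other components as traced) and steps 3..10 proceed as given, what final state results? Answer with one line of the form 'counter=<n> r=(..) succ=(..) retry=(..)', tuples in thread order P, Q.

counter=10 r=(7,9) succ=(2,2) retry=(0,1)

state after step 2 := counter=6 r=(6,5) succ=(0,0) retry=(0,0)
3 | P CAS | counter=7 r=(6,5) succ=(1,0) retry=(0,0)
4 | P LOAD | counter=7 r=(7,5) succ=(1,0) retry=(0,0)
5 | P CAS | counter=8 r=(7,5) succ=(2,0) retry=(0,0)
6 | Q CAS | counter=8 r=(7,5) succ=(2,0) retry=(0,1)
7 | Q LOAD | counter=8 r=(7,8) succ=(2,0) retry=(0,1)
8 | Q CAS | counter=9 r=(7,8) succ=(2,1) retry=(0,1)
9 | Q LOAD | counter=9 r=(7,9) succ=(2,1) retry=(0,1)
10 | Q CAS | counter=10 r=(7,9) succ=(2,2) retry=(0,1)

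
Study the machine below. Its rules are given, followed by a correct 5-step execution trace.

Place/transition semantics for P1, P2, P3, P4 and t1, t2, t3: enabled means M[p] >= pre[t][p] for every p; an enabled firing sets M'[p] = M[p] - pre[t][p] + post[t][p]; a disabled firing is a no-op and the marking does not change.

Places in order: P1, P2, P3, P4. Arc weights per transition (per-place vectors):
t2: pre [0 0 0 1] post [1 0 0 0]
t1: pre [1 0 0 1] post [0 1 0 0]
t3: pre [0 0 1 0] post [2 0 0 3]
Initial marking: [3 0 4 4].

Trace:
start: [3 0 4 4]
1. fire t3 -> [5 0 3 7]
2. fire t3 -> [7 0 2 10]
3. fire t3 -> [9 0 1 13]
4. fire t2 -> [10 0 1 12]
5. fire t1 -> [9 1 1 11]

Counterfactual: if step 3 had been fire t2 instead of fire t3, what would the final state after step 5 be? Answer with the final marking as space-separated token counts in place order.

8 1 2 7

(re-executing from step 3 with the substitution; state before step 3: [7 0 2 10])
3. fire t2 -> [8 0 2 9]
4. fire t2 -> [9 0 2 8]
5. fire t1 -> [8 1 2 7]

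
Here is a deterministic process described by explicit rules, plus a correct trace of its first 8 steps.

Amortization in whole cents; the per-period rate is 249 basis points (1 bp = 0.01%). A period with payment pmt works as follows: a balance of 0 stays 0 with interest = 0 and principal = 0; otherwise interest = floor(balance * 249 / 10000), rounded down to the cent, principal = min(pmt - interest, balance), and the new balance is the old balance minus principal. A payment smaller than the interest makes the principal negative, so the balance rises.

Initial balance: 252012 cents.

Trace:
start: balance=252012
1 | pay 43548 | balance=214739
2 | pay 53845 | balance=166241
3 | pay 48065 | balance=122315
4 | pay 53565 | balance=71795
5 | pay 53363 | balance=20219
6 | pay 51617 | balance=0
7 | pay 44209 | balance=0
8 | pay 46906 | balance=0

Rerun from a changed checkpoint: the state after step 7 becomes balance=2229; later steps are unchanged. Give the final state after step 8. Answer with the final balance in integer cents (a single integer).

0

state after step 7 := balance=2229
8 | pay 46906 | balance=0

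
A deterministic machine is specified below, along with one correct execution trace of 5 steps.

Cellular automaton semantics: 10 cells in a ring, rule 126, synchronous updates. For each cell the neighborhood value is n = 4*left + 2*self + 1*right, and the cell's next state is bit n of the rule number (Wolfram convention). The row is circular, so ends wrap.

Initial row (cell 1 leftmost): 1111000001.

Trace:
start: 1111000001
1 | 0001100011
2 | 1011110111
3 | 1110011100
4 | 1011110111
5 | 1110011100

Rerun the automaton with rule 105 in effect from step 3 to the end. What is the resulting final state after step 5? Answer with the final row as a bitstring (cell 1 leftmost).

(re-executing steps 3..5 under rule 105; state before step 3: 1011110111)
3 | 1110011100
4 | 1010010100
5 | 0100001000

0100001000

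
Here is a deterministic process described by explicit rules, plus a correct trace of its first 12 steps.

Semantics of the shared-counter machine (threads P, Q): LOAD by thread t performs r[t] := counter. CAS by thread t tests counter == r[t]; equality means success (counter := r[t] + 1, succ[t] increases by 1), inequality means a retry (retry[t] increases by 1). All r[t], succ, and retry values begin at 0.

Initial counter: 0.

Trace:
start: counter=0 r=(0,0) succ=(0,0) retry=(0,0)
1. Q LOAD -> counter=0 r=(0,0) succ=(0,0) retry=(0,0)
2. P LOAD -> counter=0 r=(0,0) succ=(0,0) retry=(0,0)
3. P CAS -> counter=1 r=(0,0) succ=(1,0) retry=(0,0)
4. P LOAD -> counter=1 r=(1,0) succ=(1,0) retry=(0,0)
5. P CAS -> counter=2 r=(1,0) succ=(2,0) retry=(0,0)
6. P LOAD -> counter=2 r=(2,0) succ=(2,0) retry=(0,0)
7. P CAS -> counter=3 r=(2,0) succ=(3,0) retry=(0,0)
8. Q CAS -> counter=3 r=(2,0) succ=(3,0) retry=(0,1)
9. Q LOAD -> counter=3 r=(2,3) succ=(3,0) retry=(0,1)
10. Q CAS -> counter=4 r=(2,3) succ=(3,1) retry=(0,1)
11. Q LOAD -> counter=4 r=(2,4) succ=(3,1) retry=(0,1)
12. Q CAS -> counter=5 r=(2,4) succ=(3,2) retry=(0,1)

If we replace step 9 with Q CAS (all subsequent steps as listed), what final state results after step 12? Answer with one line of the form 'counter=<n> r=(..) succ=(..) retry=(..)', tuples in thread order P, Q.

counter=4 r=(2,3) succ=(3,1) retry=(0,3)

(re-executing from step 9 with the substitution; state before step 9: counter=3 r=(2,0) succ=(3,0) retry=(0,1))
9. Q CAS -> counter=3 r=(2,0) succ=(3,0) retry=(0,2)
10. Q CAS -> counter=3 r=(2,0) succ=(3,0) retry=(0,3)
11. Q LOAD -> counter=3 r=(2,3) succ=(3,0) retry=(0,3)
12. Q CAS -> counter=4 r=(2,3) succ=(3,1) retry=(0,3)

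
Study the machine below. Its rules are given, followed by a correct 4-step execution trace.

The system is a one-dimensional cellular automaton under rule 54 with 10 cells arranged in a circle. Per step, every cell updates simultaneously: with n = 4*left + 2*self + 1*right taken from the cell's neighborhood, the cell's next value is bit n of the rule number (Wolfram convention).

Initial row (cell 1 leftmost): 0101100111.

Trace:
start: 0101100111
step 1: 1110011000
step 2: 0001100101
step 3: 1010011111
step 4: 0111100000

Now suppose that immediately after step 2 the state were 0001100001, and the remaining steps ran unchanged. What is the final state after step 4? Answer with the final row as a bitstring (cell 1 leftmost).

0111111100

state after step 2 := 0001100001
step 3: 1010010011
step 4: 0111111100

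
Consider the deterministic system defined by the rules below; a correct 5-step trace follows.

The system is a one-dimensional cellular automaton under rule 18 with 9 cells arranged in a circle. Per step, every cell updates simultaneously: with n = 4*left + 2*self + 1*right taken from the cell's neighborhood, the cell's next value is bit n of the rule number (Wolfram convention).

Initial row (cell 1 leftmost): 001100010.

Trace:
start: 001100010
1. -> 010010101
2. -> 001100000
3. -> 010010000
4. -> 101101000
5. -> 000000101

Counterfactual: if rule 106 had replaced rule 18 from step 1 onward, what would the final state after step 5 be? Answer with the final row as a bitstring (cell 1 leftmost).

(re-executing steps 1..5 under rule 106; state before step 1: 001100010)
1. -> 011100100
2. -> 110101000
3. -> 111010001
4. -> 001100011
5. -> 011100111

011100111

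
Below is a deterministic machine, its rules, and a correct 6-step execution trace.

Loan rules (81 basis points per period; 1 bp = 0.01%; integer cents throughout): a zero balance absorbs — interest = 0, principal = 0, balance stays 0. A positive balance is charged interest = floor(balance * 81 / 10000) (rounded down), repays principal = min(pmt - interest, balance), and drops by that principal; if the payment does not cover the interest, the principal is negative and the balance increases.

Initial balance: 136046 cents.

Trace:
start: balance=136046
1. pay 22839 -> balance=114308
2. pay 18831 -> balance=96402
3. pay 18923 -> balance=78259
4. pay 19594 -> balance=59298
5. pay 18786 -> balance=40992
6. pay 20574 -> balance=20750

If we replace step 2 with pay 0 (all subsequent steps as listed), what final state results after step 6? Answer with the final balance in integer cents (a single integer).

40199

(re-executing from step 2 with the substitution; state before step 2: balance=114308)
2. pay 0 -> balance=115233
3. pay 18923 -> balance=97243
4. pay 19594 -> balance=78436
5. pay 18786 -> balance=60285
6. pay 20574 -> balance=40199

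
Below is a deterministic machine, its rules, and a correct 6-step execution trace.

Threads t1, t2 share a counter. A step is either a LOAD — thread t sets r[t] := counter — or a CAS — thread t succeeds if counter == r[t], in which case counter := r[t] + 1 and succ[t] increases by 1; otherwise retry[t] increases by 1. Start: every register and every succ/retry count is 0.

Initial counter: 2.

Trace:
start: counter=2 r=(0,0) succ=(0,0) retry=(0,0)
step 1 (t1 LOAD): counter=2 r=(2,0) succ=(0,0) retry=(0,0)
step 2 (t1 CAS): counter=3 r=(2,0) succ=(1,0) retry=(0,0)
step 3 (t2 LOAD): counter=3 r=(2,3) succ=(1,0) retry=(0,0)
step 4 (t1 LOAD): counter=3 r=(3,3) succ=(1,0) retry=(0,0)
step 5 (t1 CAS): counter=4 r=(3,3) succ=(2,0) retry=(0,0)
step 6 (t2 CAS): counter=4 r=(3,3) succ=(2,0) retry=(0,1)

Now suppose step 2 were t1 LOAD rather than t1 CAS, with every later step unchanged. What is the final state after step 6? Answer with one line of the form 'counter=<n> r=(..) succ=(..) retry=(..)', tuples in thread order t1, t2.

counter=3 r=(2,2) succ=(1,0) retry=(0,1)

(re-executing from step 2 with the substitution; state before step 2: counter=2 r=(2,0) succ=(0,0) retry=(0,0))
step 2 (t1 LOAD): counter=2 r=(2,0) succ=(0,0) retry=(0,0)
step 3 (t2 LOAD): counter=2 r=(2,2) succ=(0,0) retry=(0,0)
step 4 (t1 LOAD): counter=2 r=(2,2) succ=(0,0) retry=(0,0)
step 5 (t1 CAS): counter=3 r=(2,2) succ=(1,0) retry=(0,0)
step 6 (t2 CAS): counter=3 r=(2,2) succ=(1,0) retry=(0,1)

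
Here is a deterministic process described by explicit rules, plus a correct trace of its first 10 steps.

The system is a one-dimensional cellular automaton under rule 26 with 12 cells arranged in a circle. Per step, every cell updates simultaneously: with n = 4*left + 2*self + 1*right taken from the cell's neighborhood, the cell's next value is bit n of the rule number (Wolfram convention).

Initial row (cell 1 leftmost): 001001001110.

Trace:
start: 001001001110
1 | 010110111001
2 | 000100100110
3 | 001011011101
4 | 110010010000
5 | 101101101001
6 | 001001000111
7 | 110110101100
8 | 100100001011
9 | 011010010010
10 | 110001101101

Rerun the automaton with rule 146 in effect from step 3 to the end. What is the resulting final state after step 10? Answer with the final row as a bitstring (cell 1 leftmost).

010100010100

(re-executing steps 3..10 under rule 146; state before step 3: 000100100110)
3 | 001011011001
4 | 110000000110
5 | 001000001000
6 | 010100010100
7 | 100010100010
8 | 010100010100
9 | 100010100010
10 | 010100010100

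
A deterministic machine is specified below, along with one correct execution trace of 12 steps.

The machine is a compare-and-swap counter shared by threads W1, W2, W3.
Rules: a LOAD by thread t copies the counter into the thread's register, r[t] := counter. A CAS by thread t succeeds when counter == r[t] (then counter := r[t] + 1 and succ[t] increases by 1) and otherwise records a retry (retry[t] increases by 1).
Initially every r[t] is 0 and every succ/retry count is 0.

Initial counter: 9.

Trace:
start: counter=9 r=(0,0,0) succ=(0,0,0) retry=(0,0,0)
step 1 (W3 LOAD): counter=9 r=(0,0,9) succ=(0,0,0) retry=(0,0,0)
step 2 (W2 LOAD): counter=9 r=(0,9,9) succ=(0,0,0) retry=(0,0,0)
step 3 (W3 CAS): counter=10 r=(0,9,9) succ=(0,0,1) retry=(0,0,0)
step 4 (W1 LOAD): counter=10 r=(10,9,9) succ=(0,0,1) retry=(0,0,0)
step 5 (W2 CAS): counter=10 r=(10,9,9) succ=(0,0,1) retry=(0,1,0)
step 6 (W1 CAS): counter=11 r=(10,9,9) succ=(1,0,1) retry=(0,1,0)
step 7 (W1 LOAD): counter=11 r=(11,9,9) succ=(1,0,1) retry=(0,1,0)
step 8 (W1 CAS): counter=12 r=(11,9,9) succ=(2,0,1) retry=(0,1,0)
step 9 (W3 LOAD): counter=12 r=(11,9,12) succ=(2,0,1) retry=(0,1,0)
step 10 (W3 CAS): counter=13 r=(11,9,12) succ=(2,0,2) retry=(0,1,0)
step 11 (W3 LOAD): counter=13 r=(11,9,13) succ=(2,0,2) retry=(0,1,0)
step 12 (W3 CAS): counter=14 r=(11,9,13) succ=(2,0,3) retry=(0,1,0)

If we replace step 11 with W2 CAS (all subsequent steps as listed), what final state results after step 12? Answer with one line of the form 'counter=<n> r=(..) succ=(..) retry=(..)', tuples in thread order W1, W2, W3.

(re-executing from step 11 with the substitution; state before step 11: counter=13 r=(11,9,12) succ=(2,0,2) retry=(0,1,0))
step 11 (W2 CAS): counter=13 r=(11,9,12) succ=(2,0,2) retry=(0,2,0)
step 12 (W3 CAS): counter=13 r=(11,9,12) succ=(2,0,2) retry=(0,2,1)

counter=13 r=(11,9,12) succ=(2,0,2) retry=(0,2,1)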